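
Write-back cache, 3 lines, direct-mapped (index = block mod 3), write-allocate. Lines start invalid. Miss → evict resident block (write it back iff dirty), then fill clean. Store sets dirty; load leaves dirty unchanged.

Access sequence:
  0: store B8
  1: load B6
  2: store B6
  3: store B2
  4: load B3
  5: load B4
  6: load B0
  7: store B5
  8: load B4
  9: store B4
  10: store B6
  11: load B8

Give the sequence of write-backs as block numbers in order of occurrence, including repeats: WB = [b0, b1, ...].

WB = [8, 6, 2, 5]

0: W B8 → L2 miss [D]
1: R B6 → L0 miss [-]
2: W B6 → L0 hit [D]
3: W B2 → L2 miss wb→B8 [D]
4: R B3 → L0 miss wb→B6 [-]
5: R B4 → L1 miss [-]
6: R B0 → L0 miss [-]
7: W B5 → L2 miss wb→B2 [D]
8: R B4 → L1 hit [-]
9: W B4 → L1 hit [D]
10: W B6 → L0 miss [D]
11: R B8 → L2 miss wb→B5 [-]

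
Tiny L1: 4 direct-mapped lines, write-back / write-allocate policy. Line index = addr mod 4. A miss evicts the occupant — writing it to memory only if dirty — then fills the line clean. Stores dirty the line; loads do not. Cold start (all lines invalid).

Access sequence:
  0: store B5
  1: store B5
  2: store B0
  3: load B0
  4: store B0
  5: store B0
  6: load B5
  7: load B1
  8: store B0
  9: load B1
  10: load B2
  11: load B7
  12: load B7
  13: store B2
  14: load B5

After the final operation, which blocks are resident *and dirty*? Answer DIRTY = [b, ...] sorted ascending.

DIRTY = [0, 2]

0: W B5 -> L1 miss  d=D]
1: W B5 -> L1 hit  d=D]
2: W B0 -> L0 miss  d=D]
3: R B0 -> L0 hit  d=D]
4: W B0 -> L0 hit  d=D]
5: W B0 -> L0 hit  d=D]
6: R B5 -> L1 hit  d=D]
7: R B1 -> L1 miss wb->B5  d=-]
8: W B0 -> L0 hit  d=D]
9: R B1 -> L1 hit  d=-]
10: R B2 -> L2 miss  d=-]
11: R B7 -> L3 miss  d=-]
12: R B7 -> L3 hit  d=-]
13: W B2 -> L2 hit  d=D]
14: R B5 -> L1 miss  d=-]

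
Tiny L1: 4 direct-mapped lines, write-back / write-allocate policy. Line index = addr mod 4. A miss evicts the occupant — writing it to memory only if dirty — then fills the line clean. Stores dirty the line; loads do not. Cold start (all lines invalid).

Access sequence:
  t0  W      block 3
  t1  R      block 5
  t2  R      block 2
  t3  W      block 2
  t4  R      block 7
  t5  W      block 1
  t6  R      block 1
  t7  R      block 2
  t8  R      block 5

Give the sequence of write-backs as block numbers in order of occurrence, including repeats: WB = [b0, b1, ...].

WB = [3, 1]

  0 | W B3 → L3 miss [D]
  1 | R B5 → L1 miss [-]
  2 | R B2 → L2 miss [-]
  3 | W B2 → L2 hit [D]
  4 | R B7 → L3 miss wb→B3 [-]
  5 | W B1 → L1 miss [D]
  6 | R B1 → L1 hit [D]
  7 | R B2 → L2 hit [D]
  8 | R B5 → L1 miss wb→B1 [-]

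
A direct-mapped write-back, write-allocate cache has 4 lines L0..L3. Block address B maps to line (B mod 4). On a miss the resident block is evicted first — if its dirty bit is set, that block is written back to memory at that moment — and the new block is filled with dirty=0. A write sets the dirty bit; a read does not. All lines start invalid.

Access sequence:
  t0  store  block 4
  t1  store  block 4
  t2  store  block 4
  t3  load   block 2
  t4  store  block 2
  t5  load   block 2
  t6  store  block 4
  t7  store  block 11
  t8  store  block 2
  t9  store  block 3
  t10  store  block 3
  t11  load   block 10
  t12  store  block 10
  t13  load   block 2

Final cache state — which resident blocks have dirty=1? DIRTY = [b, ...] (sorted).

DIRTY = [3, 4]

0: W B4 → L0 miss [D]
1: W B4 → L0 hit [D]
2: W B4 → L0 hit [D]
3: R B2 → L2 miss [-]
4: W B2 → L2 hit [D]
5: R B2 → L2 hit [D]
6: W B4 → L0 hit [D]
7: W B11 → L3 miss [D]
8: W B2 → L2 hit [D]
9: W B3 → L3 miss wb→B11 [D]
10: W B3 → L3 hit [D]
11: R B10 → L2 miss wb→B2 [-]
12: W B10 → L2 hit [D]
13: R B2 → L2 miss wb→B10 [-]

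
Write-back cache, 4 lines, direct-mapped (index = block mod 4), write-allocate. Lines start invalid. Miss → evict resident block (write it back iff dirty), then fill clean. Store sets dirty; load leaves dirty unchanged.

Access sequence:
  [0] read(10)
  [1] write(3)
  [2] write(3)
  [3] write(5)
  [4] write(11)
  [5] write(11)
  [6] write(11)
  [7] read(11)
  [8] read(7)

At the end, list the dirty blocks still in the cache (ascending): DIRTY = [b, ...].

0: R B10 → L2 miss [-]
1: W B3 → L3 miss [D]
2: W B3 → L3 hit [D]
3: W B5 → L1 miss [D]
4: W B11 → L3 miss wb→B3 [D]
5: W B11 → L3 hit [D]
6: W B11 → L3 hit [D]
7: R B11 → L3 hit [D]
8: R B7 → L3 miss wb→B11 [-]

DIRTY = [5]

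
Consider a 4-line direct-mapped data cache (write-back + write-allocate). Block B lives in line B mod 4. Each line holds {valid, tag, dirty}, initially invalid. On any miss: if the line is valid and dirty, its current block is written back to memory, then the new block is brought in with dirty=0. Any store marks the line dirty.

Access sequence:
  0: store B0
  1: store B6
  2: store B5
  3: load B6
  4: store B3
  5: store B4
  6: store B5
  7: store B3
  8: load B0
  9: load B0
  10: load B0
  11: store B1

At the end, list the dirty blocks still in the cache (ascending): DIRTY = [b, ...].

DIRTY = [1, 3, 6]

0: W B0 → L0 miss [D]
1: W B6 → L2 miss [D]
2: W B5 → L1 miss [D]
3: R B6 → L2 hit [D]
4: W B3 → L3 miss [D]
5: W B4 → L0 miss wb→B0 [D]
6: W B5 → L1 hit [D]
7: W B3 → L3 hit [D]
8: R B0 → L0 miss wb→B4 [-]
9: R B0 → L0 hit [-]
10: R B0 → L0 hit [-]
11: W B1 → L1 miss wb→B5 [D]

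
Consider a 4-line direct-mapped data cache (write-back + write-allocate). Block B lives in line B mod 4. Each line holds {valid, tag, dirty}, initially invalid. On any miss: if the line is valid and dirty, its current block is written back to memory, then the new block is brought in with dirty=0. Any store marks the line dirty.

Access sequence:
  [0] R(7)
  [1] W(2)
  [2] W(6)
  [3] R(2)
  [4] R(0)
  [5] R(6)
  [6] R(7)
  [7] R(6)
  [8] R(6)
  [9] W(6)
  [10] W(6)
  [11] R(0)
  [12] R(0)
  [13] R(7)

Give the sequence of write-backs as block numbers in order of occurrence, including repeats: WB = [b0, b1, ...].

WB = [2, 6]

0: R B7 → L3 miss [-]
1: W B2 → L2 miss [D]
2: W B6 → L2 miss wb→B2 [D]
3: R B2 → L2 miss wb→B6 [-]
4: R B0 → L0 miss [-]
5: R B6 → L2 miss [-]
6: R B7 → L3 hit [-]
7: R B6 → L2 hit [-]
8: R B6 → L2 hit [-]
9: W B6 → L2 hit [D]
10: W B6 → L2 hit [D]
11: R B0 → L0 hit [-]
12: R B0 → L0 hit [-]
13: R B7 → L3 hit [-]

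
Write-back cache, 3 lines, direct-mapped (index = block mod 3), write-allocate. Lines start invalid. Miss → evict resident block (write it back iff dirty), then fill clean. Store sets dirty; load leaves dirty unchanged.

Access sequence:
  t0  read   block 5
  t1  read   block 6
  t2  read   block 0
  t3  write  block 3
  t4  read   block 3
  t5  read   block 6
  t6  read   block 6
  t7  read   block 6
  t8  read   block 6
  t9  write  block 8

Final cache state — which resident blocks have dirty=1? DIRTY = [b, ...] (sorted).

DIRTY = [8]

0: R B5 → L2 miss [-]
1: R B6 → L0 miss [-]
2: R B0 → L0 miss [-]
3: W B3 → L0 miss [D]
4: R B3 → L0 hit [D]
5: R B6 → L0 miss wb→B3 [-]
6: R B6 → L0 hit [-]
7: R B6 → L0 hit [-]
8: R B6 → L0 hit [-]
9: W B8 → L2 miss [D]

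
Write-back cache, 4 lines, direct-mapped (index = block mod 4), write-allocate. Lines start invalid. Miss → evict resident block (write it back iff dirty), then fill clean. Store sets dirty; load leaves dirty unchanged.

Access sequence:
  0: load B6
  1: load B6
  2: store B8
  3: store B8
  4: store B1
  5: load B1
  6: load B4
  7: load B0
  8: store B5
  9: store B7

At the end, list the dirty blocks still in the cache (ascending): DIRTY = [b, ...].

DIRTY = [5, 7]

  0 | R B6 → L2 miss [-]
  1 | R B6 → L2 hit [-]
  2 | W B8 → L0 miss [D]
  3 | W B8 → L0 hit [D]
  4 | W B1 → L1 miss [D]
  5 | R B1 → L1 hit [D]
  6 | R B4 → L0 miss wb→B8 [-]
  7 | R B0 → L0 miss [-]
  8 | W B5 → L1 miss wb→B1 [D]
  9 | W B7 → L3 miss [D]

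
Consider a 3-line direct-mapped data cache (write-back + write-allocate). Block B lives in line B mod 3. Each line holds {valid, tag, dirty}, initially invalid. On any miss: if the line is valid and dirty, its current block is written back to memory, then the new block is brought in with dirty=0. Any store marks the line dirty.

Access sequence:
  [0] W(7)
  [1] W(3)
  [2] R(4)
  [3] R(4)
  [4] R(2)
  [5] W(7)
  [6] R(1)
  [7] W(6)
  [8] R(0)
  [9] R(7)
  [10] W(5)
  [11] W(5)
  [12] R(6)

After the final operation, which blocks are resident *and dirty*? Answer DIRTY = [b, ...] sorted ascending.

DIRTY = [5]

0: W B7 → L1 miss [D]
1: W B3 → L0 miss [D]
2: R B4 → L1 miss wb→B7 [-]
3: R B4 → L1 hit [-]
4: R B2 → L2 miss [-]
5: W B7 → L1 miss [D]
6: R B1 → L1 miss wb→B7 [-]
7: W B6 → L0 miss wb→B3 [D]
8: R B0 → L0 miss wb→B6 [-]
9: R B7 → L1 miss [-]
10: W B5 → L2 miss [D]
11: W B5 → L2 hit [D]
12: R B6 → L0 miss [-]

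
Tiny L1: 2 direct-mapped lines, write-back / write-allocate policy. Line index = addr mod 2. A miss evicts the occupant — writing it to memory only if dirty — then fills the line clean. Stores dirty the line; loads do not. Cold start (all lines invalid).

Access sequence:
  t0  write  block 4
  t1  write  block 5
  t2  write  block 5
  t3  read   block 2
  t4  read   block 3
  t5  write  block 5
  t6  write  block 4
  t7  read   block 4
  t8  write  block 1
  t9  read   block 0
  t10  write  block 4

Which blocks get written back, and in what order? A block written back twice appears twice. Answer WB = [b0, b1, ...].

  0 | W B4 → L0 miss [D]
  1 | W B5 → L1 miss [D]
  2 | W B5 → L1 hit [D]
  3 | R B2 → L0 miss wb→B4 [-]
  4 | R B3 → L1 miss wb→B5 [-]
  5 | W B5 → L1 miss [D]
  6 | W B4 → L0 miss [D]
  7 | R B4 → L0 hit [D]
  8 | W B1 → L1 miss wb→B5 [D]
  9 | R B0 → L0 miss wb→B4 [-]
  10 | W B4 → L0 miss [D]

WB = [4, 5, 5, 4]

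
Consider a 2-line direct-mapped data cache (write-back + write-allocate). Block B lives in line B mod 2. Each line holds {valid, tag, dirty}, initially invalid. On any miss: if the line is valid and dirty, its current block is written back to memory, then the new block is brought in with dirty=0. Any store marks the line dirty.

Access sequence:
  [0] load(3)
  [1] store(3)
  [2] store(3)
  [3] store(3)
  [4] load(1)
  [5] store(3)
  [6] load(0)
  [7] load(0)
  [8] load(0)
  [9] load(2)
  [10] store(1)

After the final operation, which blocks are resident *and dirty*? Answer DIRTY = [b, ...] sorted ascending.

  0 | R B3 → L1 miss [-]
  1 | W B3 → L1 hit [D]
  2 | W B3 → L1 hit [D]
  3 | W B3 → L1 hit [D]
  4 | R B1 → L1 miss wb→B3 [-]
  5 | W B3 → L1 miss [D]
  6 | R B0 → L0 miss [-]
  7 | R B0 → L0 hit [-]
  8 | R B0 → L0 hit [-]
  9 | R B2 → L0 miss [-]
  10 | W B1 → L1 miss wb→B3 [D]

DIRTY = [1]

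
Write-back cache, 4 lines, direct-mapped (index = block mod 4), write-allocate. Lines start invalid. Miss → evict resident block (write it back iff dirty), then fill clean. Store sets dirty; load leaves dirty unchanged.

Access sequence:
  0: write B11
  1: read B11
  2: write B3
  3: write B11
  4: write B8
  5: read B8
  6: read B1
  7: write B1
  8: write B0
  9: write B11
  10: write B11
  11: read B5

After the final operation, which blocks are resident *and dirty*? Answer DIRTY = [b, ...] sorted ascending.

0: W B11 → L3 miss [D]
1: R B11 → L3 hit [D]
2: W B3 → L3 miss wb→B11 [D]
3: W B11 → L3 miss wb→B3 [D]
4: W B8 → L0 miss [D]
5: R B8 → L0 hit [D]
6: R B1 → L1 miss [-]
7: W B1 → L1 hit [D]
8: W B0 → L0 miss wb→B8 [D]
9: W B11 → L3 hit [D]
10: W B11 → L3 hit [D]
11: R B5 → L1 miss wb→B1 [-]

DIRTY = [0, 11]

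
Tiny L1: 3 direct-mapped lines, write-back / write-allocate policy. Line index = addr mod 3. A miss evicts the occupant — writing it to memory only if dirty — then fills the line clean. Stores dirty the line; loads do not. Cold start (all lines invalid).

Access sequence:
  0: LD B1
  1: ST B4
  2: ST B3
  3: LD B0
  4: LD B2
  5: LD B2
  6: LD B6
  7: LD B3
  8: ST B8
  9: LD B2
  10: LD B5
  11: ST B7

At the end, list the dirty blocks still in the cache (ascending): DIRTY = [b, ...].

0: R B1 -> L1 miss  d=-]
1: W B4 -> L1 miss  d=D]
2: W B3 -> L0 miss  d=D]
3: R B0 -> L0 miss wb->B3  d=-]
4: R B2 -> L2 miss  d=-]
5: R B2 -> L2 hit  d=-]
6: R B6 -> L0 miss  d=-]
7: R B3 -> L0 miss  d=-]
8: W B8 -> L2 miss  d=D]
9: R B2 -> L2 miss wb->B8  d=-]
10: R B5 -> L2 miss  d=-]
11: W B7 -> L1 miss wb->B4  d=D]

DIRTY = [7]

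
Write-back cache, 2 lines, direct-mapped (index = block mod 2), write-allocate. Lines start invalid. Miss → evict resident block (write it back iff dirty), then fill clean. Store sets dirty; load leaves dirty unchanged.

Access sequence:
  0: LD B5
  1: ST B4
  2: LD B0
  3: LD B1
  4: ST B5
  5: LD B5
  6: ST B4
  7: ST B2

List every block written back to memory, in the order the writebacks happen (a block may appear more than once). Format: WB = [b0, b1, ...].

0: R B5 -> L1 miss  d=-]
1: W B4 -> L0 miss  d=D]
2: R B0 -> L0 miss wb->B4  d=-]
3: R B1 -> L1 miss  d=-]
4: W B5 -> L1 miss  d=D]
5: R B5 -> L1 hit  d=D]
6: W B4 -> L0 miss  d=D]
7: W B2 -> L0 miss wb->B4  d=D]

WB = [4, 4]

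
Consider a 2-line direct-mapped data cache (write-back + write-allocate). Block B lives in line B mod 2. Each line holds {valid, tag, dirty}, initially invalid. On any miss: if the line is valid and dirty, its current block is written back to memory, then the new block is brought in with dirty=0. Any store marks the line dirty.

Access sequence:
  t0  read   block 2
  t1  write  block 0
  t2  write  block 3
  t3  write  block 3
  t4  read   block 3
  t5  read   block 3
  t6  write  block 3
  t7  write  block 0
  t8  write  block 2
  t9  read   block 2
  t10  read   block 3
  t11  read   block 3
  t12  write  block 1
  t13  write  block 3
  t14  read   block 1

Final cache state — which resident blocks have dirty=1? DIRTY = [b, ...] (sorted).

  0 | R B2 → L0 miss [-]
  1 | W B0 → L0 miss [D]
  2 | W B3 → L1 miss [D]
  3 | W B3 → L1 hit [D]
  4 | R B3 → L1 hit [D]
  5 | R B3 → L1 hit [D]
  6 | W B3 → L1 hit [D]
  7 | W B0 → L0 hit [D]
  8 | W B2 → L0 miss wb→B0 [D]
  9 | R B2 → L0 hit [D]
  10 | R B3 → L1 hit [D]
  11 | R B3 → L1 hit [D]
  12 | W B1 → L1 miss wb→B3 [D]
  13 | W B3 → L1 miss wb→B1 [D]
  14 | R B1 → L1 miss wb→B3 [-]

DIRTY = [2]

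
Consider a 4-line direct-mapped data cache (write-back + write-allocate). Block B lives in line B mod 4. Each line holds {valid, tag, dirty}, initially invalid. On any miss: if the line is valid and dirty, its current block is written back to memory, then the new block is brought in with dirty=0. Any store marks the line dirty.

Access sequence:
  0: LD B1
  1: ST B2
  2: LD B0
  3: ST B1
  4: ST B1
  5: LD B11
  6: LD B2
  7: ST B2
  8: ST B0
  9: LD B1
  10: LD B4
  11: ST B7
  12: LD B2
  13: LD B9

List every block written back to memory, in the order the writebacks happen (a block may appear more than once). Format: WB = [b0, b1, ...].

WB = [0, 1]

0: R B1 -> L1 miss  d=-]
1: W B2 -> L2 miss  d=D]
2: R B0 -> L0 miss  d=-]
3: W B1 -> L1 hit  d=D]
4: W B1 -> L1 hit  d=D]
5: R B11 -> L3 miss  d=-]
6: R B2 -> L2 hit  d=D]
7: W B2 -> L2 hit  d=D]
8: W B0 -> L0 hit  d=D]
9: R B1 -> L1 hit  d=D]
10: R B4 -> L0 miss wb->B0  d=-]
11: W B7 -> L3 miss  d=D]
12: R B2 -> L2 hit  d=D]
13: R B9 -> L1 miss wb->B1  d=-]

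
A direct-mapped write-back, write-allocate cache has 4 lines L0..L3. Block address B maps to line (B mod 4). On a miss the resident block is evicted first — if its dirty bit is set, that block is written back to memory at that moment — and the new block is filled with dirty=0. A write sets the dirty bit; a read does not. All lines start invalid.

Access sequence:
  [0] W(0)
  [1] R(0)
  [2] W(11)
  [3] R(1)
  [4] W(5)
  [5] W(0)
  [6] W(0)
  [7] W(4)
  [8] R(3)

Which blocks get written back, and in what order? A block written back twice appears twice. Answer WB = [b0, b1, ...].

WB = [0, 11]

  0 | W B0 → L0 miss [D]
  1 | R B0 → L0 hit [D]
  2 | W B11 → L3 miss [D]
  3 | R B1 → L1 miss [-]
  4 | W B5 → L1 miss [D]
  5 | W B0 → L0 hit [D]
  6 | W B0 → L0 hit [D]
  7 | W B4 → L0 miss wb→B0 [D]
  8 | R B3 → L3 miss wb→B11 [-]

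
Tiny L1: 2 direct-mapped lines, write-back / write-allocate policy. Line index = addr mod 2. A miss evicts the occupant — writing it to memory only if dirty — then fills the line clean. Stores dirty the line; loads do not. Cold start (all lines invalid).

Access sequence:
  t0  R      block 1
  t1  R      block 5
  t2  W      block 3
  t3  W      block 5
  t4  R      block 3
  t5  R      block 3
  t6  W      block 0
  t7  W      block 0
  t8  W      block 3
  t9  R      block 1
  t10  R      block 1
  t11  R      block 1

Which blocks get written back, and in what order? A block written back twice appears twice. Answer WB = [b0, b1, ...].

WB = [3, 5, 3]

  0 | R B1 → L1 miss [-]
  1 | R B5 → L1 miss [-]
  2 | W B3 → L1 miss [D]
  3 | W B5 → L1 miss wb→B3 [D]
  4 | R B3 → L1 miss wb→B5 [-]
  5 | R B3 → L1 hit [-]
  6 | W B0 → L0 miss [D]
  7 | W B0 → L0 hit [D]
  8 | W B3 → L1 hit [D]
  9 | R B1 → L1 miss wb→B3 [-]
  10 | R B1 → L1 hit [-]
  11 | R B1 → L1 hit [-]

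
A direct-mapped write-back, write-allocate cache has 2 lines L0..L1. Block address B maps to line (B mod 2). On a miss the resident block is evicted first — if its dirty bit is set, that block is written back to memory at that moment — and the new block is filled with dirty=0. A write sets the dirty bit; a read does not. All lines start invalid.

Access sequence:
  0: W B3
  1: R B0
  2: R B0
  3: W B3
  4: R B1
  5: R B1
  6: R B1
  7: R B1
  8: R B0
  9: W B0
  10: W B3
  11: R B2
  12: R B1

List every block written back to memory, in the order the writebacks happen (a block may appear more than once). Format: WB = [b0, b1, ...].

WB = [3, 0, 3]

0: W B3 -> L1 miss  d=D]
1: R B0 -> L0 miss  d=-]
2: R B0 -> L0 hit  d=-]
3: W B3 -> L1 hit  d=D]
4: R B1 -> L1 miss wb->B3  d=-]
5: R B1 -> L1 hit  d=-]
6: R B1 -> L1 hit  d=-]
7: R B1 -> L1 hit  d=-]
8: R B0 -> L0 hit  d=-]
9: W B0 -> L0 hit  d=D]
10: W B3 -> L1 miss  d=D]
11: R B2 -> L0 miss wb->B0  d=-]
12: R B1 -> L1 miss wb->B3  d=-]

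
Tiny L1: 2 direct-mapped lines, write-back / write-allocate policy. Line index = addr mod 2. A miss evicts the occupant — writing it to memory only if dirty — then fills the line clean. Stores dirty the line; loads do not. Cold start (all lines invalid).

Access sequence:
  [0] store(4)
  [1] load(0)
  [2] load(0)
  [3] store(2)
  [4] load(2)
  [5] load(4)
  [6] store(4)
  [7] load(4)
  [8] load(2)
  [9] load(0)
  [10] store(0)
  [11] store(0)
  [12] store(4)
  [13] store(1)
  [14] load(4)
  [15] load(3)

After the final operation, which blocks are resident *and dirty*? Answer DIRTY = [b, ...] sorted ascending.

0: W B4 → L0 miss [D]
1: R B0 → L0 miss wb→B4 [-]
2: R B0 → L0 hit [-]
3: W B2 → L0 miss [D]
4: R B2 → L0 hit [D]
5: R B4 → L0 miss wb→B2 [-]
6: W B4 → L0 hit [D]
7: R B4 → L0 hit [D]
8: R B2 → L0 miss wb→B4 [-]
9: R B0 → L0 miss [-]
10: W B0 → L0 hit [D]
11: W B0 → L0 hit [D]
12: W B4 → L0 miss wb→B0 [D]
13: W B1 → L1 miss [D]
14: R B4 → L0 hit [D]
15: R B3 → L1 miss wb→B1 [-]

DIRTY = [4]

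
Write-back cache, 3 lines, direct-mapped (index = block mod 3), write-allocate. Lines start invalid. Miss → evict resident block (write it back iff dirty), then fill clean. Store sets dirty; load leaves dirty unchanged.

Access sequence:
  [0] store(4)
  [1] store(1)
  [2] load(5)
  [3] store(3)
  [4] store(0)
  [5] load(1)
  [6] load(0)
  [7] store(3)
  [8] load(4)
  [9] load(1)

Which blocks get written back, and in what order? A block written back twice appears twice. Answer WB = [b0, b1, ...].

WB = [4, 3, 0, 1]

0: W B4 -> L1 miss  d=D]
1: W B1 -> L1 miss wb->B4  d=D]
2: R B5 -> L2 miss  d=-]
3: W B3 -> L0 miss  d=D]
4: W B0 -> L0 miss wb->B3  d=D]
5: R B1 -> L1 hit  d=D]
6: R B0 -> L0 hit  d=D]
7: W B3 -> L0 miss wb->B0  d=D]
8: R B4 -> L1 miss wb->B1  d=-]
9: R B1 -> L1 miss  d=-]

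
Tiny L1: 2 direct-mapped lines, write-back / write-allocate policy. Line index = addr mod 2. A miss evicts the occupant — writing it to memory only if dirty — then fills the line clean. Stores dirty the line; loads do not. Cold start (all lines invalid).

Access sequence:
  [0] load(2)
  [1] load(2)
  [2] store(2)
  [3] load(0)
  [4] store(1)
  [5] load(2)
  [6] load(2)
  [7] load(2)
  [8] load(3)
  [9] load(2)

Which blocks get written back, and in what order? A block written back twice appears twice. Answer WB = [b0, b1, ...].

0: R B2 -> L0 miss  d=-]
1: R B2 -> L0 hit  d=-]
2: W B2 -> L0 hit  d=D]
3: R B0 -> L0 miss wb->B2  d=-]
4: W B1 -> L1 miss  d=D]
5: R B2 -> L0 miss  d=-]
6: R B2 -> L0 hit  d=-]
7: R B2 -> L0 hit  d=-]
8: R B3 -> L1 miss wb->B1  d=-]
9: R B2 -> L0 hit  d=-]

WB = [2, 1]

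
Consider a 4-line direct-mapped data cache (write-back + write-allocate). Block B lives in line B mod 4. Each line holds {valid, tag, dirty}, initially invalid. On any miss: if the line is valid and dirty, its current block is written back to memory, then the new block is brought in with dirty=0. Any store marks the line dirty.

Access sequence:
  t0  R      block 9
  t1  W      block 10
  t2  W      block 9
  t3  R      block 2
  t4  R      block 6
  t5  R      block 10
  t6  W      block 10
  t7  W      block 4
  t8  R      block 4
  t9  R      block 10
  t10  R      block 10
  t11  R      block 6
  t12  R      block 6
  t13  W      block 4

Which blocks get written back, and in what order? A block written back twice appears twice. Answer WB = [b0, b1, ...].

WB = [10, 10]

  0 | R B9 → L1 miss [-]
  1 | W B10 → L2 miss [D]
  2 | W B9 → L1 hit [D]
  3 | R B2 → L2 miss wb→B10 [-]
  4 | R B6 → L2 miss [-]
  5 | R B10 → L2 miss [-]
  6 | W B10 → L2 hit [D]
  7 | W B4 → L0 miss [D]
  8 | R B4 → L0 hit [D]
  9 | R B10 → L2 hit [D]
  10 | R B10 → L2 hit [D]
  11 | R B6 → L2 miss wb→B10 [-]
  12 | R B6 → L2 hit [-]
  13 | W B4 → L0 hit [D]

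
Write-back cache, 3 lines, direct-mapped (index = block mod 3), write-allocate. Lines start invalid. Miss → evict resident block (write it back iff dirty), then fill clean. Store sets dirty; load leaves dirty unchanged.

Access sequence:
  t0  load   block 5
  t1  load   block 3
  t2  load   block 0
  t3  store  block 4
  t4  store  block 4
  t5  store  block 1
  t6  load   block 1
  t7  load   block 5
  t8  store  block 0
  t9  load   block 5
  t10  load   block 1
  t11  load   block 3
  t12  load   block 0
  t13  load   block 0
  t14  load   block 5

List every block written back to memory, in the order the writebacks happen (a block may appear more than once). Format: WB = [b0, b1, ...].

0: R B5 -> L2 miss  d=-]
1: R B3 -> L0 miss  d=-]
2: R B0 -> L0 miss  d=-]
3: W B4 -> L1 miss  d=D]
4: W B4 -> L1 hit  d=D]
5: W B1 -> L1 miss wb->B4  d=D]
6: R B1 -> L1 hit  d=D]
7: R B5 -> L2 hit  d=-]
8: W B0 -> L0 hit  d=D]
9: R B5 -> L2 hit  d=-]
10: R B1 -> L1 hit  d=D]
11: R B3 -> L0 miss wb->B0  d=-]
12: R B0 -> L0 miss  d=-]
13: R B0 -> L0 hit  d=-]
14: R B5 -> L2 hit  d=-]

WB = [4, 0]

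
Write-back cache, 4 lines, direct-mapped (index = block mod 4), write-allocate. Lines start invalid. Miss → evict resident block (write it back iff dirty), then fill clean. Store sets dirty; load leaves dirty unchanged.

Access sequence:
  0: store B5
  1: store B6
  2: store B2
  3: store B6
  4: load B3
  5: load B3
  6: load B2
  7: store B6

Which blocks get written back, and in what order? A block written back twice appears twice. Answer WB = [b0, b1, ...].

0: W B5 -> L1 miss  d=D]
1: W B6 -> L2 miss  d=D]
2: W B2 -> L2 miss wb->B6  d=D]
3: W B6 -> L2 miss wb->B2  d=D]
4: R B3 -> L3 miss  d=-]
5: R B3 -> L3 hit  d=-]
6: R B2 -> L2 miss wb->B6  d=-]
7: W B6 -> L2 miss  d=D]

WB = [6, 2, 6]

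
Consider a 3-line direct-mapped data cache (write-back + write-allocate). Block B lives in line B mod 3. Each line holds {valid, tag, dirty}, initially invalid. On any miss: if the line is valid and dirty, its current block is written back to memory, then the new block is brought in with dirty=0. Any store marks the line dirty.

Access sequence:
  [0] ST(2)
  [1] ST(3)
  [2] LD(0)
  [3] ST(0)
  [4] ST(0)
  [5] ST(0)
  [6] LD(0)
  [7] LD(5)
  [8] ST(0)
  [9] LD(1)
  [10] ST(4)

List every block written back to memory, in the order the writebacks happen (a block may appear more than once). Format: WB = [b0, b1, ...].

WB = [3, 2]

  0 | W B2 → L2 miss [D]
  1 | W B3 → L0 miss [D]
  2 | R B0 → L0 miss wb→B3 [-]
  3 | W B0 → L0 hit [D]
  4 | W B0 → L0 hit [D]
  5 | W B0 → L0 hit [D]
  6 | R B0 → L0 hit [D]
  7 | R B5 → L2 miss wb→B2 [-]
  8 | W B0 → L0 hit [D]
  9 | R B1 → L1 miss [-]
  10 | W B4 → L1 miss [D]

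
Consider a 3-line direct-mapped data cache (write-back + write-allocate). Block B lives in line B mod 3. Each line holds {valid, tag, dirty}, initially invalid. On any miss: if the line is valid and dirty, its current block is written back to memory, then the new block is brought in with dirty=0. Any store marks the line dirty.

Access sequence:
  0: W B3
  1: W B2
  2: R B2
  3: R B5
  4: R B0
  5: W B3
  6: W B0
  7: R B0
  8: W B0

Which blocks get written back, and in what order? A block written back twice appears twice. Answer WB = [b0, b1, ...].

  0 | W B3 → L0 miss [D]
  1 | W B2 → L2 miss [D]
  2 | R B2 → L2 hit [D]
  3 | R B5 → L2 miss wb→B2 [-]
  4 | R B0 → L0 miss wb→B3 [-]
  5 | W B3 → L0 miss [D]
  6 | W B0 → L0 miss wb→B3 [D]
  7 | R B0 → L0 hit [D]
  8 | W B0 → L0 hit [D]

WB = [2, 3, 3]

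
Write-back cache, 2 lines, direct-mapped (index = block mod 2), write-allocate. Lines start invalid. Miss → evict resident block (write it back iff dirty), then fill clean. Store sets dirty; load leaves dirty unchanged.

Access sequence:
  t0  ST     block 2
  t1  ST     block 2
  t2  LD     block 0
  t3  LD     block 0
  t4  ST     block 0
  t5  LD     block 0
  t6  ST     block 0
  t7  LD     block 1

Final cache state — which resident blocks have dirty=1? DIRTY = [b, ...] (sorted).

DIRTY = [0]

0: W B2 → L0 miss [D]
1: W B2 → L0 hit [D]
2: R B0 → L0 miss wb→B2 [-]
3: R B0 → L0 hit [-]
4: W B0 → L0 hit [D]
5: R B0 → L0 hit [D]
6: W B0 → L0 hit [D]
7: R B1 → L1 miss [-]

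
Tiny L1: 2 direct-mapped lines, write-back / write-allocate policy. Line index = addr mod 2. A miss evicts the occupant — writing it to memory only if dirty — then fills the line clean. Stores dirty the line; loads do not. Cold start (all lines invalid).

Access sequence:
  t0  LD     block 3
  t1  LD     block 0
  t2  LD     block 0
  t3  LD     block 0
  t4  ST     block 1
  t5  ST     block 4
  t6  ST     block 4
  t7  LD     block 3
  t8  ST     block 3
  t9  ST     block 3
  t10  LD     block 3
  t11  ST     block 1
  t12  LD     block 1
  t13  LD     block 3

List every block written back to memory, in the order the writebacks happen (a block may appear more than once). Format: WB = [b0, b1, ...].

WB = [1, 3, 1]

0: R B3 → L1 miss [-]
1: R B0 → L0 miss [-]
2: R B0 → L0 hit [-]
3: R B0 → L0 hit [-]
4: W B1 → L1 miss [D]
5: W B4 → L0 miss [D]
6: W B4 → L0 hit [D]
7: R B3 → L1 miss wb→B1 [-]
8: W B3 → L1 hit [D]
9: W B3 → L1 hit [D]
10: R B3 → L1 hit [D]
11: W B1 → L1 miss wb→B3 [D]
12: R B1 → L1 hit [D]
13: R B3 → L1 miss wb→B1 [-]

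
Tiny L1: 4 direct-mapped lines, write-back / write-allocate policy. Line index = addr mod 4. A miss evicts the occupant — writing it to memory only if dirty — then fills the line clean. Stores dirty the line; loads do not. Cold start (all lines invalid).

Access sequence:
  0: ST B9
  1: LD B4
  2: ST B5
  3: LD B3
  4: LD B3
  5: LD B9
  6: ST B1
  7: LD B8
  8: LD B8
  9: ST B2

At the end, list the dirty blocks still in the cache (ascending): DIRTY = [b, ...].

  0 | W B9 → L1 miss [D]
  1 | R B4 → L0 miss [-]
  2 | W B5 → L1 miss wb→B9 [D]
  3 | R B3 → L3 miss [-]
  4 | R B3 → L3 hit [-]
  5 | R B9 → L1 miss wb→B5 [-]
  6 | W B1 → L1 miss [D]
  7 | R B8 → L0 miss [-]
  8 | R B8 → L0 hit [-]
  9 | W B2 → L2 miss [D]

DIRTY = [1, 2]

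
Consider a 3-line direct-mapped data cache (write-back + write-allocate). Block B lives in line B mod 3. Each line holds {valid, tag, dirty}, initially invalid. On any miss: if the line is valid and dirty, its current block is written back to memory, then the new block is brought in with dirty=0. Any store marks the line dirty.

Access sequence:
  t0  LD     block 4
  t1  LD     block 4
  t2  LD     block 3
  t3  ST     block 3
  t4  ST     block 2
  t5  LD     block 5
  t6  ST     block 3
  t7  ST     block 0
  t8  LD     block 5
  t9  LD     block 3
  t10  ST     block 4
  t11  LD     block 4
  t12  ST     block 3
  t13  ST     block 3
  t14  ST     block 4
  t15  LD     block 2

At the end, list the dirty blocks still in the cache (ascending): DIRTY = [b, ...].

DIRTY = [3, 4]

0: R B4 -> L1 miss  d=-]
1: R B4 -> L1 hit  d=-]
2: R B3 -> L0 miss  d=-]
3: W B3 -> L0 hit  d=D]
4: W B2 -> L2 miss  d=D]
5: R B5 -> L2 miss wb->B2  d=-]
6: W B3 -> L0 hit  d=D]
7: W B0 -> L0 miss wb->B3  d=D]
8: R B5 -> L2 hit  d=-]
9: R B3 -> L0 miss wb->B0  d=-]
10: W B4 -> L1 hit  d=D]
11: R B4 -> L1 hit  d=D]
12: W B3 -> L0 hit  d=D]
13: W B3 -> L0 hit  d=D]
14: W B4 -> L1 hit  d=D]
15: R B2 -> L2 miss  d=-]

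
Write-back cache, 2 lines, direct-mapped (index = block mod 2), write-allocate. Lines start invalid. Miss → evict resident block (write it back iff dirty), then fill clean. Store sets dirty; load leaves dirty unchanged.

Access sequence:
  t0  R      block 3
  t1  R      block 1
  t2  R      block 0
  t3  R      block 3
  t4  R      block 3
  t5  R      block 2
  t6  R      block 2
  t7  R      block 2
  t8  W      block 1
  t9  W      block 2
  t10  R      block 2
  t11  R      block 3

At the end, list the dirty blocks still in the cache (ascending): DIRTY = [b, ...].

0: R B3 -> L1 miss  d=-]
1: R B1 -> L1 miss  d=-]
2: R B0 -> L0 miss  d=-]
3: R B3 -> L1 miss  d=-]
4: R B3 -> L1 hit  d=-]
5: R B2 -> L0 miss  d=-]
6: R B2 -> L0 hit  d=-]
7: R B2 -> L0 hit  d=-]
8: W B1 -> L1 miss  d=D]
9: W B2 -> L0 hit  d=D]
10: R B2 -> L0 hit  d=D]
11: R B3 -> L1 miss wb->B1  d=-]

DIRTY = [2]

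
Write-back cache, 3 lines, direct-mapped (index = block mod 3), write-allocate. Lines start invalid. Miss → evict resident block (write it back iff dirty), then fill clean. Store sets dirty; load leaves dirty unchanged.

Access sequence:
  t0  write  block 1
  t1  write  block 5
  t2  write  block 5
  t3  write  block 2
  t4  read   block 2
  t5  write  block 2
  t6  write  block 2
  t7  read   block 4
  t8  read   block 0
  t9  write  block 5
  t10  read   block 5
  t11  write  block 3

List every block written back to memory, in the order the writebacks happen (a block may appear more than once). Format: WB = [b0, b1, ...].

WB = [5, 1, 2]

0: W B1 → L1 miss [D]
1: W B5 → L2 miss [D]
2: W B5 → L2 hit [D]
3: W B2 → L2 miss wb→B5 [D]
4: R B2 → L2 hit [D]
5: W B2 → L2 hit [D]
6: W B2 → L2 hit [D]
7: R B4 → L1 miss wb→B1 [-]
8: R B0 → L0 miss [-]
9: W B5 → L2 miss wb→B2 [D]
10: R B5 → L2 hit [D]
11: W B3 → L0 miss [D]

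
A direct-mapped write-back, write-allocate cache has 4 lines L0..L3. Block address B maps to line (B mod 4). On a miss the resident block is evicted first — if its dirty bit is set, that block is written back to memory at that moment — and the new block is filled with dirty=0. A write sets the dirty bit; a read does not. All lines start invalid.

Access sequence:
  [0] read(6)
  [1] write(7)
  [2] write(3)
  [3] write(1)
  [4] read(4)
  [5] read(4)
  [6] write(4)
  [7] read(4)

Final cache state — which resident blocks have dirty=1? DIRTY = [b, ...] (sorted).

DIRTY = [1, 3, 4]

  0 | R B6 → L2 miss [-]
  1 | W B7 → L3 miss [D]
  2 | W B3 → L3 miss wb→B7 [D]
  3 | W B1 → L1 miss [D]
  4 | R B4 → L0 miss [-]
  5 | R B4 → L0 hit [-]
  6 | W B4 → L0 hit [D]
  7 | R B4 → L0 hit [D]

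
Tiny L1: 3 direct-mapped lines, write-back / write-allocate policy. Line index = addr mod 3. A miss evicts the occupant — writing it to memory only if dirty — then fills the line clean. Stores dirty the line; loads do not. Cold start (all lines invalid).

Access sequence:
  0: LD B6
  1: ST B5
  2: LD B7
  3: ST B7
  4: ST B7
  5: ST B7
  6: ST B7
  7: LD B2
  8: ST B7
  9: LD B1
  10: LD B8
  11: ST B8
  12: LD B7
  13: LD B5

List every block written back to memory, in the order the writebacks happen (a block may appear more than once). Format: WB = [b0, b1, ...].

0: R B6 -> L0 miss  d=-]
1: W B5 -> L2 miss  d=D]
2: R B7 -> L1 miss  d=-]
3: W B7 -> L1 hit  d=D]
4: W B7 -> L1 hit  d=D]
5: W B7 -> L1 hit  d=D]
6: W B7 -> L1 hit  d=D]
7: R B2 -> L2 miss wb->B5  d=-]
8: W B7 -> L1 hit  d=D]
9: R B1 -> L1 miss wb->B7  d=-]
10: R B8 -> L2 miss  d=-]
11: W B8 -> L2 hit  d=D]
12: R B7 -> L1 miss  d=-]
13: R B5 -> L2 miss wb->B8  d=-]

WB = [5, 7, 8]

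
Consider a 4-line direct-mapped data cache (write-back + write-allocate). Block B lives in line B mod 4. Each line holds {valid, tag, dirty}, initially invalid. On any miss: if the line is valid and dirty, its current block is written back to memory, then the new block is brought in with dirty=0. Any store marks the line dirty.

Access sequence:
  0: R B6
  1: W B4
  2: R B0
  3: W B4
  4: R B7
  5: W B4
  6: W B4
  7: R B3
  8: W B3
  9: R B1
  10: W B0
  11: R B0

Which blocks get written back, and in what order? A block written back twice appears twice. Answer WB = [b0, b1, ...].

WB = [4, 4]

  0 | R B6 → L2 miss [-]
  1 | W B4 → L0 miss [D]
  2 | R B0 → L0 miss wb→B4 [-]
  3 | W B4 → L0 miss [D]
  4 | R B7 → L3 miss [-]
  5 | W B4 → L0 hit [D]
  6 | W B4 → L0 hit [D]
  7 | R B3 → L3 miss [-]
  8 | W B3 → L3 hit [D]
  9 | R B1 → L1 miss [-]
  10 | W B0 → L0 miss wb→B4 [D]
  11 | R B0 → L0 hit [D]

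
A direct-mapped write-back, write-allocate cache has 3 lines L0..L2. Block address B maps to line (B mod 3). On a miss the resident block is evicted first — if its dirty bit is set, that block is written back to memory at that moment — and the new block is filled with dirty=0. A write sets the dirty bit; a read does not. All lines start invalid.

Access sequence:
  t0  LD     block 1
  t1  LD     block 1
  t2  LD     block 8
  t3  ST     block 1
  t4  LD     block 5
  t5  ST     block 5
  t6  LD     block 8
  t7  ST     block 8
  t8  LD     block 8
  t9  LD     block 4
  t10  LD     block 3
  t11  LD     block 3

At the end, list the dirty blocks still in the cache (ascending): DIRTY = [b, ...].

0: R B1 -> L1 miss  d=-]
1: R B1 -> L1 hit  d=-]
2: R B8 -> L2 miss  d=-]
3: W B1 -> L1 hit  d=D]
4: R B5 -> L2 miss  d=-]
5: W B5 -> L2 hit  d=D]
6: R B8 -> L2 miss wb->B5  d=-]
7: W B8 -> L2 hit  d=D]
8: R B8 -> L2 hit  d=D]
9: R B4 -> L1 miss wb->B1  d=-]
10: R B3 -> L0 miss  d=-]
11: R B3 -> L0 hit  d=-]

DIRTY = [8]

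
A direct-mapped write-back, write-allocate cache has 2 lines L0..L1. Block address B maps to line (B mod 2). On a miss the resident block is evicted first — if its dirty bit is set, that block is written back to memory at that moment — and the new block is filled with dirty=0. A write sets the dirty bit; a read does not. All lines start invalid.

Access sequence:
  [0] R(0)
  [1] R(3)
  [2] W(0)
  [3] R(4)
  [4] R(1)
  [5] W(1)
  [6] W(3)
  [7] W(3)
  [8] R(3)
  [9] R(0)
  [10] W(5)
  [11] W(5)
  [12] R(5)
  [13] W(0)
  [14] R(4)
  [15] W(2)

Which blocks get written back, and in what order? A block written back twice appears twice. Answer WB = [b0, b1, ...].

  0 | R B0 → L0 miss [-]
  1 | R B3 → L1 miss [-]
  2 | W B0 → L0 hit [D]
  3 | R B4 → L0 miss wb→B0 [-]
  4 | R B1 → L1 miss [-]
  5 | W B1 → L1 hit [D]
  6 | W B3 → L1 miss wb→B1 [D]
  7 | W B3 → L1 hit [D]
  8 | R B3 → L1 hit [D]
  9 | R B0 → L0 miss [-]
  10 | W B5 → L1 miss wb→B3 [D]
  11 | W B5 → L1 hit [D]
  12 | R B5 → L1 hit [D]
  13 | W B0 → L0 hit [D]
  14 | R B4 → L0 miss wb→B0 [-]
  15 | W B2 → L0 miss [D]

WB = [0, 1, 3, 0]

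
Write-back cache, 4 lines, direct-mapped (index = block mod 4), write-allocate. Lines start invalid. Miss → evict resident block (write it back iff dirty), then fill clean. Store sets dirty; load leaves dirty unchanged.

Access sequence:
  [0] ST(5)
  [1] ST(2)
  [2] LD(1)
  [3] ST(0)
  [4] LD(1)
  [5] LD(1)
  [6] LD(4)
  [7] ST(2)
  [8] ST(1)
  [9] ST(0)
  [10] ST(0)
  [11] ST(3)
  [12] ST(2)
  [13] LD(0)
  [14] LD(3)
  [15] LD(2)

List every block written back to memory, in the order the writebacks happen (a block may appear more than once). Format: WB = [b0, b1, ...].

WB = [5, 0]

0: W B5 -> L1 miss  d=D]
1: W B2 -> L2 miss  d=D]
2: R B1 -> L1 miss wb->B5  d=-]
3: W B0 -> L0 miss  d=D]
4: R B1 -> L1 hit  d=-]
5: R B1 -> L1 hit  d=-]
6: R B4 -> L0 miss wb->B0  d=-]
7: W B2 -> L2 hit  d=D]
8: W B1 -> L1 hit  d=D]
9: W B0 -> L0 miss  d=D]
10: W B0 -> L0 hit  d=D]
11: W B3 -> L3 miss  d=D]
12: W B2 -> L2 hit  d=D]
13: R B0 -> L0 hit  d=D]
14: R B3 -> L3 hit  d=D]
15: R B2 -> L2 hit  d=D]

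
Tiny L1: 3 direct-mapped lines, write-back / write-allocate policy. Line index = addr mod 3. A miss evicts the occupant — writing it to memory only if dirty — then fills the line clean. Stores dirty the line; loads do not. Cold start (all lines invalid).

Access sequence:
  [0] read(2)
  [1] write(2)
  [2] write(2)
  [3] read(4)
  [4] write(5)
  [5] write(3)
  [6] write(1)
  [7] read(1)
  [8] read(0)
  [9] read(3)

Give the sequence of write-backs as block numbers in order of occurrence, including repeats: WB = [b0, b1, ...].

0: R B2 -> L2 miss  d=-]
1: W B2 -> L2 hit  d=D]
2: W B2 -> L2 hit  d=D]
3: R B4 -> L1 miss  d=-]
4: W B5 -> L2 miss wb->B2  d=D]
5: W B3 -> L0 miss  d=D]
6: W B1 -> L1 miss  d=D]
7: R B1 -> L1 hit  d=D]
8: R B0 -> L0 miss wb->B3  d=-]
9: R B3 -> L0 miss  d=-]

WB = [2, 3]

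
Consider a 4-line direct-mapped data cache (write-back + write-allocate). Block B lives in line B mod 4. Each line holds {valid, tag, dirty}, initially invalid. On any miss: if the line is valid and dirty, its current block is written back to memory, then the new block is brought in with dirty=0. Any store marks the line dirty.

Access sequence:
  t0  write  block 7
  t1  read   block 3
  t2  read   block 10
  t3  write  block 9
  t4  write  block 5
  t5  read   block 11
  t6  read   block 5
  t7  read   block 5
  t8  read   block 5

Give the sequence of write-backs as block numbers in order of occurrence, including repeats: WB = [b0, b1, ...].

  0 | W B7 → L3 miss [D]
  1 | R B3 → L3 miss wb→B7 [-]
  2 | R B10 → L2 miss [-]
  3 | W B9 → L1 miss [D]
  4 | W B5 → L1 miss wb→B9 [D]
  5 | R B11 → L3 miss [-]
  6 | R B5 → L1 hit [D]
  7 | R B5 → L1 hit [D]
  8 | R B5 → L1 hit [D]

WB = [7, 9]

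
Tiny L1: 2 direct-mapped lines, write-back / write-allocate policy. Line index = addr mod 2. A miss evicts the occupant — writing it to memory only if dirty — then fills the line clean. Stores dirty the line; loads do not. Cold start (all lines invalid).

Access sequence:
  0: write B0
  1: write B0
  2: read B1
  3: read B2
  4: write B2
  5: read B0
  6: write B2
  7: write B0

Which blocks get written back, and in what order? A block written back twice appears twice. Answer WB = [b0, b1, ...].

WB = [0, 2, 2]

0: W B0 → L0 miss [D]
1: W B0 → L0 hit [D]
2: R B1 → L1 miss [-]
3: R B2 → L0 miss wb→B0 [-]
4: W B2 → L0 hit [D]
5: R B0 → L0 miss wb→B2 [-]
6: W B2 → L0 miss [D]
7: W B0 → L0 miss wb→B2 [D]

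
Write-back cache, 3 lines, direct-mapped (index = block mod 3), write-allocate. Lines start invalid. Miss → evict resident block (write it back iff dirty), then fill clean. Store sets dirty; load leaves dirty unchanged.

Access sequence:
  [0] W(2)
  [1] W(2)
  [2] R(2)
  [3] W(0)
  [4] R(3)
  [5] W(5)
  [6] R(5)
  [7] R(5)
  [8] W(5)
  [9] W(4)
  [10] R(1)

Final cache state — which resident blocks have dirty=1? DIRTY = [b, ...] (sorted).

DIRTY = [5]

0: W B2 → L2 miss [D]
1: W B2 → L2 hit [D]
2: R B2 → L2 hit [D]
3: W B0 → L0 miss [D]
4: R B3 → L0 miss wb→B0 [-]
5: W B5 → L2 miss wb→B2 [D]
6: R B5 → L2 hit [D]
7: R B5 → L2 hit [D]
8: W B5 → L2 hit [D]
9: W B4 → L1 miss [D]
10: R B1 → L1 miss wb→B4 [-]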